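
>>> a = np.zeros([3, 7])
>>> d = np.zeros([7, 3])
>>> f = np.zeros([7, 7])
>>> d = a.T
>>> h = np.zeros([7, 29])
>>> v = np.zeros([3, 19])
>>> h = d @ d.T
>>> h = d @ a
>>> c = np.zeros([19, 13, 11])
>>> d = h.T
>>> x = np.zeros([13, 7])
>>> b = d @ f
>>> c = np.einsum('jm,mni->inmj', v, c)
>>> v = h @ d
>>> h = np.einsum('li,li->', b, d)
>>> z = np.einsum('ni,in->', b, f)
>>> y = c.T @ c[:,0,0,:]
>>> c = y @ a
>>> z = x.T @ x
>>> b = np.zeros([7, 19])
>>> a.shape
(3, 7)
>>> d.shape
(7, 7)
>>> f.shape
(7, 7)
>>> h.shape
()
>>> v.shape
(7, 7)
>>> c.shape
(3, 19, 13, 7)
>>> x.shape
(13, 7)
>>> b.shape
(7, 19)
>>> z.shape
(7, 7)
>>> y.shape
(3, 19, 13, 3)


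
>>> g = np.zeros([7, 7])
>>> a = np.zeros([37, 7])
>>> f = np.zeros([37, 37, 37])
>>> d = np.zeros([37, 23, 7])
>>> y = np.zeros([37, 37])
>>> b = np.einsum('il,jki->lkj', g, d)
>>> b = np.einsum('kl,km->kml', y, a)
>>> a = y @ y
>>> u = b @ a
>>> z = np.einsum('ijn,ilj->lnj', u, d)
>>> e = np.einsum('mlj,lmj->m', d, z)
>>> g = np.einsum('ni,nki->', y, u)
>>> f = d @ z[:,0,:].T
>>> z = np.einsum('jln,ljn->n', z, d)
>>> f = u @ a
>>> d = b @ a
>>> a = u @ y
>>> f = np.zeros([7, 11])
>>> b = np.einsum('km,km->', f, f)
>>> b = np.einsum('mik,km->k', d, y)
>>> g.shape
()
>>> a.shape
(37, 7, 37)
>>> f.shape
(7, 11)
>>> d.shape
(37, 7, 37)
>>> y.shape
(37, 37)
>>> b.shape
(37,)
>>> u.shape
(37, 7, 37)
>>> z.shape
(7,)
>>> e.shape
(37,)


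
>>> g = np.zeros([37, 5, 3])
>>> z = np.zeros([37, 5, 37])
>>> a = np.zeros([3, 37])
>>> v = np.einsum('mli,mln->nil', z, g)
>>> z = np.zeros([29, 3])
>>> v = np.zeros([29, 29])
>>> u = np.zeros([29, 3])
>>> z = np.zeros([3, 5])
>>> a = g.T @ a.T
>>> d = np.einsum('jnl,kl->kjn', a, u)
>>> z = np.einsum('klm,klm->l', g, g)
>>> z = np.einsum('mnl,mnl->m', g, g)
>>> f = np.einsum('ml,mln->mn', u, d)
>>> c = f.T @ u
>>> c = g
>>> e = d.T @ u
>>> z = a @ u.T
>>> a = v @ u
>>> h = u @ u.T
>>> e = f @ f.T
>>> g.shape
(37, 5, 3)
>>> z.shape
(3, 5, 29)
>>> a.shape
(29, 3)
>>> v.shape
(29, 29)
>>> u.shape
(29, 3)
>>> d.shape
(29, 3, 5)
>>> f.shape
(29, 5)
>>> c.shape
(37, 5, 3)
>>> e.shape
(29, 29)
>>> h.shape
(29, 29)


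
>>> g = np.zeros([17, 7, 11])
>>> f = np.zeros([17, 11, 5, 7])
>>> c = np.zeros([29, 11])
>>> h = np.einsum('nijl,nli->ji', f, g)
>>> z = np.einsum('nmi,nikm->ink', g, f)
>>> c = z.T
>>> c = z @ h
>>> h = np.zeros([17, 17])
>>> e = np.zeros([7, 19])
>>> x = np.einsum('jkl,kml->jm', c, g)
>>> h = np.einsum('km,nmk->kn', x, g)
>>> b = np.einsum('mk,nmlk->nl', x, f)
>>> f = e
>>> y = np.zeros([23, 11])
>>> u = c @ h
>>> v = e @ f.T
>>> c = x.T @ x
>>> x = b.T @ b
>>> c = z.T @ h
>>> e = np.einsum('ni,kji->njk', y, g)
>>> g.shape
(17, 7, 11)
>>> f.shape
(7, 19)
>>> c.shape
(5, 17, 17)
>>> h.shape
(11, 17)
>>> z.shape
(11, 17, 5)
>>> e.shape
(23, 7, 17)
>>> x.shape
(5, 5)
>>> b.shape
(17, 5)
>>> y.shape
(23, 11)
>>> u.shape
(11, 17, 17)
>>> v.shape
(7, 7)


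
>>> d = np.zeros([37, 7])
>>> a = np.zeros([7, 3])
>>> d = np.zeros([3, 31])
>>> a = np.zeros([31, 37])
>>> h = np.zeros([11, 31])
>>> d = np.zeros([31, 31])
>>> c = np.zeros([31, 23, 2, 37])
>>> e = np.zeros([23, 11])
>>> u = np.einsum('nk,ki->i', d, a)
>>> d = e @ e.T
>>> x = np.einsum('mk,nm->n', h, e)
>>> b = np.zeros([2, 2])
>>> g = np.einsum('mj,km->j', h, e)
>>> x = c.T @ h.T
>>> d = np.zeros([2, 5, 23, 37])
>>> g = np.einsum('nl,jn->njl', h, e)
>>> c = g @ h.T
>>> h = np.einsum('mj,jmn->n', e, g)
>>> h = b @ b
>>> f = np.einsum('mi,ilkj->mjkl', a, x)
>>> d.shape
(2, 5, 23, 37)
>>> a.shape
(31, 37)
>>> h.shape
(2, 2)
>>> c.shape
(11, 23, 11)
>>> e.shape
(23, 11)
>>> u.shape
(37,)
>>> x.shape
(37, 2, 23, 11)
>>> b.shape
(2, 2)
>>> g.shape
(11, 23, 31)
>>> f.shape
(31, 11, 23, 2)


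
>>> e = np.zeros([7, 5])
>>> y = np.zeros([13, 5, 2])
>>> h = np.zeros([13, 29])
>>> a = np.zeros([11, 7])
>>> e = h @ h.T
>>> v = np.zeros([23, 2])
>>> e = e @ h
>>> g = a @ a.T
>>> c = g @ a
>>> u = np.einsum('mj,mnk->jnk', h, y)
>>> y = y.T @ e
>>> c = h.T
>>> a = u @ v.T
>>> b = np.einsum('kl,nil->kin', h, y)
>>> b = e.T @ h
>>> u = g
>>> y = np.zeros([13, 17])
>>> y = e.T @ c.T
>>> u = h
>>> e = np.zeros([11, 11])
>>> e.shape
(11, 11)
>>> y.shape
(29, 29)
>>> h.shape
(13, 29)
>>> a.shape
(29, 5, 23)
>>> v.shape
(23, 2)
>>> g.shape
(11, 11)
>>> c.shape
(29, 13)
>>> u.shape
(13, 29)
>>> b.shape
(29, 29)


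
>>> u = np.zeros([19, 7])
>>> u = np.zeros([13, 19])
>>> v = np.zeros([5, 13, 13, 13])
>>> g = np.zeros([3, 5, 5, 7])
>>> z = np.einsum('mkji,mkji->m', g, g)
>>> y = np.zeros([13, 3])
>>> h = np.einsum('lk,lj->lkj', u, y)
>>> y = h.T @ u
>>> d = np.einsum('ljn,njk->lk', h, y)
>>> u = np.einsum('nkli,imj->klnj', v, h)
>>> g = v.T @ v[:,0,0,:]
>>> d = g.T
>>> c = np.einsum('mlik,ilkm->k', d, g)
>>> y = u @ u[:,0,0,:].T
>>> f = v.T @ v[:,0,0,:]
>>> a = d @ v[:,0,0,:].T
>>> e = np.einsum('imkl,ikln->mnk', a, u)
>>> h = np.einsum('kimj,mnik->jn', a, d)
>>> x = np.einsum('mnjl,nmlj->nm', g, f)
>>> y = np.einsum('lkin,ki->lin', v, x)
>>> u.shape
(13, 13, 5, 3)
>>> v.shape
(5, 13, 13, 13)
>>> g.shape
(13, 13, 13, 13)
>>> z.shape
(3,)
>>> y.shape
(5, 13, 13)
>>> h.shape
(5, 13)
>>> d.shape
(13, 13, 13, 13)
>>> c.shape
(13,)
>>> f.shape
(13, 13, 13, 13)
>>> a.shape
(13, 13, 13, 5)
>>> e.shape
(13, 3, 13)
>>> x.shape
(13, 13)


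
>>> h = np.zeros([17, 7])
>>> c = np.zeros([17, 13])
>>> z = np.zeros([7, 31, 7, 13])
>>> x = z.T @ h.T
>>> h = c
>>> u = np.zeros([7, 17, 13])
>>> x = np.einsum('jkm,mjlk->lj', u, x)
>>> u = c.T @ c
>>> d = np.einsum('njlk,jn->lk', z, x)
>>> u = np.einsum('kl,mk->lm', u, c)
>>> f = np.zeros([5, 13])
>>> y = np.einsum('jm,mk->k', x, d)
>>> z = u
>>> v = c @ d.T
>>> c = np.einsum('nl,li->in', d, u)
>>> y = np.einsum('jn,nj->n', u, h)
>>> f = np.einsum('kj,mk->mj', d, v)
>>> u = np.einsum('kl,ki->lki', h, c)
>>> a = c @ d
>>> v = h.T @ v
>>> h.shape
(17, 13)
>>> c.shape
(17, 7)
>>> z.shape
(13, 17)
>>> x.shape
(31, 7)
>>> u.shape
(13, 17, 7)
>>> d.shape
(7, 13)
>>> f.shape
(17, 13)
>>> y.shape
(17,)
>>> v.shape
(13, 7)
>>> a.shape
(17, 13)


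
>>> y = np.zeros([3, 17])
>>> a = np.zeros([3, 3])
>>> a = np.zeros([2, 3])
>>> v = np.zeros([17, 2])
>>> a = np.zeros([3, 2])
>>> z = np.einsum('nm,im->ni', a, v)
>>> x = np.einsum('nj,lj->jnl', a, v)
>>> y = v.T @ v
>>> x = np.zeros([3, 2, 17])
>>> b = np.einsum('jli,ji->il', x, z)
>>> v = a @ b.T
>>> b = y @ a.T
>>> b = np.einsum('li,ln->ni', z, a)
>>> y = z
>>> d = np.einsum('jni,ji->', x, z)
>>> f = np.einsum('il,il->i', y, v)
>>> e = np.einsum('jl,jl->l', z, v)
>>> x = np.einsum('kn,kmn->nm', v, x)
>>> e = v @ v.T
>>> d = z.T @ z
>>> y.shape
(3, 17)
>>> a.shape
(3, 2)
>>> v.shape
(3, 17)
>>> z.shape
(3, 17)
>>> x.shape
(17, 2)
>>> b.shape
(2, 17)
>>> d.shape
(17, 17)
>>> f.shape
(3,)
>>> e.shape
(3, 3)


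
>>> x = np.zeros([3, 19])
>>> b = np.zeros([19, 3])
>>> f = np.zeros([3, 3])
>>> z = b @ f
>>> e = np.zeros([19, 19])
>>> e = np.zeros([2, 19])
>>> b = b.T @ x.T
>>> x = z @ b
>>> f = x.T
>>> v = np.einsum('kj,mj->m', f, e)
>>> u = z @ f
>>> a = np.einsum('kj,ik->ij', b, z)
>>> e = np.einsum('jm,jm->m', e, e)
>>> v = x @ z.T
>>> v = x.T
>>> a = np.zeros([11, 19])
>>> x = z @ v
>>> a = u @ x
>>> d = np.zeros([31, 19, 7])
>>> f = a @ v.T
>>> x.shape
(19, 19)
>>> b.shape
(3, 3)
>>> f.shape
(19, 3)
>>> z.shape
(19, 3)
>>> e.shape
(19,)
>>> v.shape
(3, 19)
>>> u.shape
(19, 19)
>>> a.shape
(19, 19)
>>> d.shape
(31, 19, 7)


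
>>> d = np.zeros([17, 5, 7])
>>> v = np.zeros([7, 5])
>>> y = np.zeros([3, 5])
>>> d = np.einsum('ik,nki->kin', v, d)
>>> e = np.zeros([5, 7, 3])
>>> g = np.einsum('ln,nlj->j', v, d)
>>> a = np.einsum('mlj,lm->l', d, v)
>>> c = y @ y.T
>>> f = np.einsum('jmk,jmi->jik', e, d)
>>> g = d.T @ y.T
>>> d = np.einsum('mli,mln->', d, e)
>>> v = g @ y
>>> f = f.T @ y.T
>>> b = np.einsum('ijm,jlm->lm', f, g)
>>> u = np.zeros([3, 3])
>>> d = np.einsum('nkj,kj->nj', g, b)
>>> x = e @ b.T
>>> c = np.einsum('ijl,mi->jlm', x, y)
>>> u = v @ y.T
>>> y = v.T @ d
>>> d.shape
(17, 3)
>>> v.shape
(17, 7, 5)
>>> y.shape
(5, 7, 3)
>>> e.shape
(5, 7, 3)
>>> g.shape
(17, 7, 3)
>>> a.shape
(7,)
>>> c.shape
(7, 7, 3)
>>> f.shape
(3, 17, 3)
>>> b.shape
(7, 3)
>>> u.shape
(17, 7, 3)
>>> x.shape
(5, 7, 7)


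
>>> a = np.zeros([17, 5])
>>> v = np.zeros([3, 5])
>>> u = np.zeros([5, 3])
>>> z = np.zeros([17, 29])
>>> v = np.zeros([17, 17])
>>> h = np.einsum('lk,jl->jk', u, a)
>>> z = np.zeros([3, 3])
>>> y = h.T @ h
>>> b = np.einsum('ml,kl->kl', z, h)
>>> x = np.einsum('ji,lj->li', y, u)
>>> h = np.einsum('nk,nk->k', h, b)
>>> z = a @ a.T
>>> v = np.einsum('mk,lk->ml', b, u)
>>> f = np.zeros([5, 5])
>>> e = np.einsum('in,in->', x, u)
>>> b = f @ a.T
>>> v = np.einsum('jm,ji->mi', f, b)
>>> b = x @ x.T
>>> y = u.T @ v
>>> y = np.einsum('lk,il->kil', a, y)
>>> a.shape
(17, 5)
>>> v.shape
(5, 17)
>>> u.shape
(5, 3)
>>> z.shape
(17, 17)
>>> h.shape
(3,)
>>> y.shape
(5, 3, 17)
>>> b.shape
(5, 5)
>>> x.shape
(5, 3)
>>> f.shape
(5, 5)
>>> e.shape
()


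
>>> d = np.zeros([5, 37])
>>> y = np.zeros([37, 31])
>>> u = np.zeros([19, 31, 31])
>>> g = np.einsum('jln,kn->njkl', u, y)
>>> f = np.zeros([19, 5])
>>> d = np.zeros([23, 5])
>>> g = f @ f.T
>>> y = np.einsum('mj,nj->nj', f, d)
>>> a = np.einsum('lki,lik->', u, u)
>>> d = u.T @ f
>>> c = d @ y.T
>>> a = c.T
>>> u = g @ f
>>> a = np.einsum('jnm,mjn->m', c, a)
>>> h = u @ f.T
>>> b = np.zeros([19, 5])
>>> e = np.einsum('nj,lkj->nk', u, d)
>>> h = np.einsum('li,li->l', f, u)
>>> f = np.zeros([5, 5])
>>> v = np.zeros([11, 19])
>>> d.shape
(31, 31, 5)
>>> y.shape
(23, 5)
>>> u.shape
(19, 5)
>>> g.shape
(19, 19)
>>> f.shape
(5, 5)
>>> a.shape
(23,)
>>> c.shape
(31, 31, 23)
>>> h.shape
(19,)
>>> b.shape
(19, 5)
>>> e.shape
(19, 31)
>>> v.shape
(11, 19)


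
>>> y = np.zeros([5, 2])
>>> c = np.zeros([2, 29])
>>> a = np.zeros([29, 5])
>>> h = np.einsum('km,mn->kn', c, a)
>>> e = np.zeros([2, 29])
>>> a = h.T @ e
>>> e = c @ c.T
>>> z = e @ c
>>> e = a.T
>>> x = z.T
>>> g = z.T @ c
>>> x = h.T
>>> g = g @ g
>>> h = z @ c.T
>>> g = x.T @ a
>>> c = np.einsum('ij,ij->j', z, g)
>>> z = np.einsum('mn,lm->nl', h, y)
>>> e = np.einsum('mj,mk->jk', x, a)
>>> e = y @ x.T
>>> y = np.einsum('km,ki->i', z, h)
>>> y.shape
(2,)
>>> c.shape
(29,)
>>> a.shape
(5, 29)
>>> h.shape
(2, 2)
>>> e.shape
(5, 5)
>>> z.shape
(2, 5)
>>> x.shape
(5, 2)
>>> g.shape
(2, 29)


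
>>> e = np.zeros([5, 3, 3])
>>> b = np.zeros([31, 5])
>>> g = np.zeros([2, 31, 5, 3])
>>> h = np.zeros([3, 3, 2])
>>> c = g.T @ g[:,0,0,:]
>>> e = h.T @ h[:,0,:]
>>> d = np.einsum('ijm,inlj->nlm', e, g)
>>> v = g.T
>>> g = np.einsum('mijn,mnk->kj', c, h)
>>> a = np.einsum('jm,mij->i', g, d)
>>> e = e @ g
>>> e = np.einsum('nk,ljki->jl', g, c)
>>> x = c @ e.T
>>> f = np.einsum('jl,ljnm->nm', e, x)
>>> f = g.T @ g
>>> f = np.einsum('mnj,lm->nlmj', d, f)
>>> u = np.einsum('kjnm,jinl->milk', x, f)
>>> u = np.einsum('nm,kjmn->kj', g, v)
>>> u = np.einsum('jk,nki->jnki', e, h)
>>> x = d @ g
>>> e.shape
(5, 3)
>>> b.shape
(31, 5)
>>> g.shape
(2, 31)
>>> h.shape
(3, 3, 2)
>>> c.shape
(3, 5, 31, 3)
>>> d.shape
(31, 5, 2)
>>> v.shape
(3, 5, 31, 2)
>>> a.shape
(5,)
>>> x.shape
(31, 5, 31)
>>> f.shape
(5, 31, 31, 2)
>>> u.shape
(5, 3, 3, 2)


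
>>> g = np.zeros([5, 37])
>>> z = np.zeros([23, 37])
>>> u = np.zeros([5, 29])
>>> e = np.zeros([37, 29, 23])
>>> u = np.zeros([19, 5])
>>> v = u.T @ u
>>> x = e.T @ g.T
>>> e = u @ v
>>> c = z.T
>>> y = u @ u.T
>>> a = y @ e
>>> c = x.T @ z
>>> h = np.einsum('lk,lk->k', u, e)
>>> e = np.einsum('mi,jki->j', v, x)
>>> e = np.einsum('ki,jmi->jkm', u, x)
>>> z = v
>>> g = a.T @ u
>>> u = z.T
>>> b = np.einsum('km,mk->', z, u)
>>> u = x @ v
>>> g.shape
(5, 5)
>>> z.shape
(5, 5)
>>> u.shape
(23, 29, 5)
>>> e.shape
(23, 19, 29)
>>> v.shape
(5, 5)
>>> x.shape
(23, 29, 5)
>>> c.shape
(5, 29, 37)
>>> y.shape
(19, 19)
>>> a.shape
(19, 5)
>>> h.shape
(5,)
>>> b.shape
()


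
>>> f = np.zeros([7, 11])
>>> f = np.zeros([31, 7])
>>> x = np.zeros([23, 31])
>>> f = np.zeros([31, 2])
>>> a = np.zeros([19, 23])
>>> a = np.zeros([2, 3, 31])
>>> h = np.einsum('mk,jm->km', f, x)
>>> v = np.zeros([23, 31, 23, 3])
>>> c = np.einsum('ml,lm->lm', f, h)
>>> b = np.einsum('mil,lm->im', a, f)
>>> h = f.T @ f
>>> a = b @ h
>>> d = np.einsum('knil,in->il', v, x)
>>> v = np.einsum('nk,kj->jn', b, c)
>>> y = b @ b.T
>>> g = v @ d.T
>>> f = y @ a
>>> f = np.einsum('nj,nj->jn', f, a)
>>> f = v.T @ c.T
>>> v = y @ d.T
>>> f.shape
(3, 2)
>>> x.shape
(23, 31)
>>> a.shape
(3, 2)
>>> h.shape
(2, 2)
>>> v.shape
(3, 23)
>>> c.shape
(2, 31)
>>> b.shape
(3, 2)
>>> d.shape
(23, 3)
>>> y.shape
(3, 3)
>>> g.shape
(31, 23)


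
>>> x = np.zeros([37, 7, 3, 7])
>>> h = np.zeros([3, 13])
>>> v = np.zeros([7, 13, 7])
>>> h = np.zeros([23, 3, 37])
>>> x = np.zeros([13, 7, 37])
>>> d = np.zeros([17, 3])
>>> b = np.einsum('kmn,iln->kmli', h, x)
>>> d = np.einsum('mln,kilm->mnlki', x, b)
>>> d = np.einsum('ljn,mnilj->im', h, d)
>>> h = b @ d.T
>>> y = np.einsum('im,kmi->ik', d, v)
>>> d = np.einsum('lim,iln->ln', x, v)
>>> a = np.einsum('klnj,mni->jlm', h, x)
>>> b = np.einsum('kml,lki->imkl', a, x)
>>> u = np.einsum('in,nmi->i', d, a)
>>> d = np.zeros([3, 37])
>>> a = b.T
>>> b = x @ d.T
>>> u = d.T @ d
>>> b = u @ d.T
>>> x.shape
(13, 7, 37)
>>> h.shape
(23, 3, 7, 7)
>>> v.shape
(7, 13, 7)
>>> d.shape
(3, 37)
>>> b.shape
(37, 3)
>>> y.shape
(7, 7)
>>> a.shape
(13, 7, 3, 37)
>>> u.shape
(37, 37)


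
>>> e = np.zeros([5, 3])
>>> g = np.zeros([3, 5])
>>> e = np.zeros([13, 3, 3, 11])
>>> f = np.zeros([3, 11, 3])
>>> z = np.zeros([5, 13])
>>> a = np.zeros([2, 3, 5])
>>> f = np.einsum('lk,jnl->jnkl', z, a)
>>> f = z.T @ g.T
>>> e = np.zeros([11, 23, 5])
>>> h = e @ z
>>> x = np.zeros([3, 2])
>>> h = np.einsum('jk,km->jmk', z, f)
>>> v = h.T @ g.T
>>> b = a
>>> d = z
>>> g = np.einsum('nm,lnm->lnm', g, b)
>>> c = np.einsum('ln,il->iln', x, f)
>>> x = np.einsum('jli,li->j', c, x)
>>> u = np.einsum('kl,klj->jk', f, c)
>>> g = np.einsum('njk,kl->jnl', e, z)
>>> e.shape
(11, 23, 5)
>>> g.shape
(23, 11, 13)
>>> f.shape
(13, 3)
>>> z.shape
(5, 13)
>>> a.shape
(2, 3, 5)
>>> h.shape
(5, 3, 13)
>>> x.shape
(13,)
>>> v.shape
(13, 3, 3)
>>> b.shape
(2, 3, 5)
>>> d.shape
(5, 13)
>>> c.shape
(13, 3, 2)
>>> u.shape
(2, 13)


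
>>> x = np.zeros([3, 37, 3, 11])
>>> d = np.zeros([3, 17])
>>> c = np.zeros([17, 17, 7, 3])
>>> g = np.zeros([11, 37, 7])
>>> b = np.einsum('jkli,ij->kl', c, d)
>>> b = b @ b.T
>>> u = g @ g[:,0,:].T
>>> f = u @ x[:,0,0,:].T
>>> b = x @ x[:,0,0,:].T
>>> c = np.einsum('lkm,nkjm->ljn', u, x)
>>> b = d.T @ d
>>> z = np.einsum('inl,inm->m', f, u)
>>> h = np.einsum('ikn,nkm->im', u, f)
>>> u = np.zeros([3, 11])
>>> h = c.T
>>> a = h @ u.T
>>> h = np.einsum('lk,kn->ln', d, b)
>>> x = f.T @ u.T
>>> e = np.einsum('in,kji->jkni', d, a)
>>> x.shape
(3, 37, 3)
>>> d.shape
(3, 17)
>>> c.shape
(11, 3, 3)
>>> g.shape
(11, 37, 7)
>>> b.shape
(17, 17)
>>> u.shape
(3, 11)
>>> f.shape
(11, 37, 3)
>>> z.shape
(11,)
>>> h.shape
(3, 17)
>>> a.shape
(3, 3, 3)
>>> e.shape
(3, 3, 17, 3)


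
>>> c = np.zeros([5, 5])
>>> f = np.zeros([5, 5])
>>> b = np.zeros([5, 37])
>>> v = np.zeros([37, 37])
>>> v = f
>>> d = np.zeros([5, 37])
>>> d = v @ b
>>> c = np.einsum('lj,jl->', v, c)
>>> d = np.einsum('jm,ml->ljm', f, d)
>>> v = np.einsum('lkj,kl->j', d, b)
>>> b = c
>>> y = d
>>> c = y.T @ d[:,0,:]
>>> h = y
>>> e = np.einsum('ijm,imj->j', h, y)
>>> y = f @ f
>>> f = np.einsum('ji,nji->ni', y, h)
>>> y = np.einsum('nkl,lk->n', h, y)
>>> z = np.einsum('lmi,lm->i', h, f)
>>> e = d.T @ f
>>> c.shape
(5, 5, 5)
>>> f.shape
(37, 5)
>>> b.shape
()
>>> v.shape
(5,)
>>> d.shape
(37, 5, 5)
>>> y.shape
(37,)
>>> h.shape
(37, 5, 5)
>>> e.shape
(5, 5, 5)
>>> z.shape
(5,)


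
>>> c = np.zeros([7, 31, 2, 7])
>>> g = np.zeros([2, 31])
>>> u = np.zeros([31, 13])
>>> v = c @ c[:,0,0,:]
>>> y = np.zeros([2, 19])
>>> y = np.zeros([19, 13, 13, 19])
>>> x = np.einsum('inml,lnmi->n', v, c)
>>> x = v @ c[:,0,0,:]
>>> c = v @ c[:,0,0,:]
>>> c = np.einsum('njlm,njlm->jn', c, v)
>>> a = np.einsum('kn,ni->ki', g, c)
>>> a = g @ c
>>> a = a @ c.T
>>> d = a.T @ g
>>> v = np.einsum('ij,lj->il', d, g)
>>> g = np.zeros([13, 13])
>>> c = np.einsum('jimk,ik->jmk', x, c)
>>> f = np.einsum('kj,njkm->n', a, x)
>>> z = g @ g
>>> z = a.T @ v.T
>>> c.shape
(7, 2, 7)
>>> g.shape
(13, 13)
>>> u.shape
(31, 13)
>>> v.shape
(31, 2)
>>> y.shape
(19, 13, 13, 19)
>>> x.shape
(7, 31, 2, 7)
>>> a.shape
(2, 31)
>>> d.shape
(31, 31)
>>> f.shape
(7,)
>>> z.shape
(31, 31)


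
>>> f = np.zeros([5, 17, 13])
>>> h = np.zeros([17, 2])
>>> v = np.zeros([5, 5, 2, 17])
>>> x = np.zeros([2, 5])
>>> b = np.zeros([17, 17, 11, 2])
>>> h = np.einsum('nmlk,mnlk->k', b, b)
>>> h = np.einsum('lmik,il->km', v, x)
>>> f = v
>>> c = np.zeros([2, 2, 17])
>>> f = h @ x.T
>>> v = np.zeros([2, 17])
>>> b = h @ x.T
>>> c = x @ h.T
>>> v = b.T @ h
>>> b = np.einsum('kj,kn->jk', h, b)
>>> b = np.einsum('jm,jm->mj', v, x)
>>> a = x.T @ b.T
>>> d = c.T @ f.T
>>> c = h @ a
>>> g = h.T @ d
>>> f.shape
(17, 2)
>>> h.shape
(17, 5)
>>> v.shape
(2, 5)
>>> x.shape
(2, 5)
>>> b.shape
(5, 2)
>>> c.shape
(17, 5)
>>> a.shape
(5, 5)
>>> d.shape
(17, 17)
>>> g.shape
(5, 17)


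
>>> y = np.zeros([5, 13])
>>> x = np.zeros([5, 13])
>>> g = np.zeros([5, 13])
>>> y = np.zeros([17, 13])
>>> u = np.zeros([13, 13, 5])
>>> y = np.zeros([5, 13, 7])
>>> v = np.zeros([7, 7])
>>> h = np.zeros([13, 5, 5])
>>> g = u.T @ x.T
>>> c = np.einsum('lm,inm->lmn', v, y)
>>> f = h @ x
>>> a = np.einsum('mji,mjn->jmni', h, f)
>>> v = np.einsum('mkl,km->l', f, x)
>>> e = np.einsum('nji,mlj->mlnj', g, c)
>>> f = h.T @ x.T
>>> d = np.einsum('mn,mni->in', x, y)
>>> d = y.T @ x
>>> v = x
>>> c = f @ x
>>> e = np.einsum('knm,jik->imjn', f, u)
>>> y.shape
(5, 13, 7)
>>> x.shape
(5, 13)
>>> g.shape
(5, 13, 5)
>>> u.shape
(13, 13, 5)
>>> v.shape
(5, 13)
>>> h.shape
(13, 5, 5)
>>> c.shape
(5, 5, 13)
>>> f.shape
(5, 5, 5)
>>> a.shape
(5, 13, 13, 5)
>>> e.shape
(13, 5, 13, 5)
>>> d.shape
(7, 13, 13)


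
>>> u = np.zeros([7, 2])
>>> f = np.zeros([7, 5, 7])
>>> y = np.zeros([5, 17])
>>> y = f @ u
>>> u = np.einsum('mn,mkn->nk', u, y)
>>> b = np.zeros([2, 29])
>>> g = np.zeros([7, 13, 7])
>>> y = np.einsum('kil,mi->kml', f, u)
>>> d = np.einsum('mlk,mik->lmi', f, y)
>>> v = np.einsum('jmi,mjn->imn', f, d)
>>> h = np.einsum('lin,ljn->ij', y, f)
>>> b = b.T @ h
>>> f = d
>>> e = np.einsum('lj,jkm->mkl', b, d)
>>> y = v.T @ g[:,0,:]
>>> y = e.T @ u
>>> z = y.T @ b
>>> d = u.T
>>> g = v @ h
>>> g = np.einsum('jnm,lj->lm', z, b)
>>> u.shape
(2, 5)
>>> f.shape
(5, 7, 2)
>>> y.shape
(29, 7, 5)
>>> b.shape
(29, 5)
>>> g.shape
(29, 5)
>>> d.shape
(5, 2)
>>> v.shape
(7, 5, 2)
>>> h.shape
(2, 5)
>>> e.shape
(2, 7, 29)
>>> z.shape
(5, 7, 5)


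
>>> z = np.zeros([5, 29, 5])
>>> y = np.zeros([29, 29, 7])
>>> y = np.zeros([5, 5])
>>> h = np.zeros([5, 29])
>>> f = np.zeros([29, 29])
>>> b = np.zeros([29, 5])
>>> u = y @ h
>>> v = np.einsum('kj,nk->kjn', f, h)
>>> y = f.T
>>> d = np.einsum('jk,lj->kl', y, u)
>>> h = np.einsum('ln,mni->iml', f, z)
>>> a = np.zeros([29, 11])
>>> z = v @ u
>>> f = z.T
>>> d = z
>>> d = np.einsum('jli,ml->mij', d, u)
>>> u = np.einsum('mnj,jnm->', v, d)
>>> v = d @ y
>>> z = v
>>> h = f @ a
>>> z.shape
(5, 29, 29)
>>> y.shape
(29, 29)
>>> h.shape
(29, 29, 11)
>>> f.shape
(29, 29, 29)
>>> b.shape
(29, 5)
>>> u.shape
()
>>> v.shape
(5, 29, 29)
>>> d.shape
(5, 29, 29)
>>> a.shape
(29, 11)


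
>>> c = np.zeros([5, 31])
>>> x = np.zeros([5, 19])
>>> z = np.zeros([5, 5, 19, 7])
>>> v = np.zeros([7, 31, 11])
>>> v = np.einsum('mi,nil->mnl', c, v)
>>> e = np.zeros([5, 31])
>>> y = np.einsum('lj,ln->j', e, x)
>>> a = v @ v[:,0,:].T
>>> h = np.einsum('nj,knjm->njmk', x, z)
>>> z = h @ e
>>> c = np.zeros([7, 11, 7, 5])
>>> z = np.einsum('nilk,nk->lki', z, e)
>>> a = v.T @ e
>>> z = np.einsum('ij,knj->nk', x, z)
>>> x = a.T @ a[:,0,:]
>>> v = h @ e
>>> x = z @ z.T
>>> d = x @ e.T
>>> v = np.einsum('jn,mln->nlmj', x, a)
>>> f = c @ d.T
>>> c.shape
(7, 11, 7, 5)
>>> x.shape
(31, 31)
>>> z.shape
(31, 7)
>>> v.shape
(31, 7, 11, 31)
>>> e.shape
(5, 31)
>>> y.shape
(31,)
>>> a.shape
(11, 7, 31)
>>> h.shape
(5, 19, 7, 5)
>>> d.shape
(31, 5)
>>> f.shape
(7, 11, 7, 31)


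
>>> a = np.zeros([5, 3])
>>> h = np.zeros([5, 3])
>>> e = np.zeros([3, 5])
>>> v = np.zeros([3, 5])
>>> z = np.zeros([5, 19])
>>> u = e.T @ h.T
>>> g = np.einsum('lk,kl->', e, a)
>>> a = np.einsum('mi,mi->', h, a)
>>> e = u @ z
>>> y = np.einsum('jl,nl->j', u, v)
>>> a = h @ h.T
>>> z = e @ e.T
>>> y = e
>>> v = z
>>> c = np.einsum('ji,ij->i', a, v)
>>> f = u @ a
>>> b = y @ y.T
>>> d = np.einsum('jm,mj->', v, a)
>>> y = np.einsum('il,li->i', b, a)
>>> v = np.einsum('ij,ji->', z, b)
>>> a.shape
(5, 5)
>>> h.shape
(5, 3)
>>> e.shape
(5, 19)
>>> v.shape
()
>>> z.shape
(5, 5)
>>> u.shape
(5, 5)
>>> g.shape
()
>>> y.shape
(5,)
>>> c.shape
(5,)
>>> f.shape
(5, 5)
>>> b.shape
(5, 5)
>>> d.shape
()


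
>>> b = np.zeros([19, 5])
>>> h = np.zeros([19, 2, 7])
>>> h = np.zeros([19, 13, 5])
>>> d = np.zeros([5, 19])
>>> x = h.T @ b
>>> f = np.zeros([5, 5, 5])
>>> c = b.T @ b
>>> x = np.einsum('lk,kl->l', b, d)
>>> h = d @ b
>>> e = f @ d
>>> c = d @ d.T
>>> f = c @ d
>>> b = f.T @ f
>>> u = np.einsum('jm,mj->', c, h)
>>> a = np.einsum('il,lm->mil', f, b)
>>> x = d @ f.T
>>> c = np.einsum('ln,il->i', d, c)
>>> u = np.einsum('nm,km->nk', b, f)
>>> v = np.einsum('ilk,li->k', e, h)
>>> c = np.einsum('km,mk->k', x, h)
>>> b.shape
(19, 19)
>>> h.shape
(5, 5)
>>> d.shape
(5, 19)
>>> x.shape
(5, 5)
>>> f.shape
(5, 19)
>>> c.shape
(5,)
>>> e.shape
(5, 5, 19)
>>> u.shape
(19, 5)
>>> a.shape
(19, 5, 19)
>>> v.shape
(19,)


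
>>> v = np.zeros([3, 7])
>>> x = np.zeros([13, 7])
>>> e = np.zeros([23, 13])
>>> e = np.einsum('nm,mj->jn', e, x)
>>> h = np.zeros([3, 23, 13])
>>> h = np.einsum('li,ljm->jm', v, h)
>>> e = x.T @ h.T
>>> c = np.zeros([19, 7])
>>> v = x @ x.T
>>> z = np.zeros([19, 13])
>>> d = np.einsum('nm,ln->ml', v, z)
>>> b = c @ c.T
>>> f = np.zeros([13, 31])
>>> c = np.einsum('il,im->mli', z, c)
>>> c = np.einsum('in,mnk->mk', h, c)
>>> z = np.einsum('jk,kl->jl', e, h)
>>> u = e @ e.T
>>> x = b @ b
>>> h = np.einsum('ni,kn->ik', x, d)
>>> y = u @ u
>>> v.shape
(13, 13)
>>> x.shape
(19, 19)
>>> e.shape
(7, 23)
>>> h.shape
(19, 13)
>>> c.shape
(7, 19)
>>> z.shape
(7, 13)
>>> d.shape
(13, 19)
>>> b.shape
(19, 19)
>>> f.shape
(13, 31)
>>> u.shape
(7, 7)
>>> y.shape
(7, 7)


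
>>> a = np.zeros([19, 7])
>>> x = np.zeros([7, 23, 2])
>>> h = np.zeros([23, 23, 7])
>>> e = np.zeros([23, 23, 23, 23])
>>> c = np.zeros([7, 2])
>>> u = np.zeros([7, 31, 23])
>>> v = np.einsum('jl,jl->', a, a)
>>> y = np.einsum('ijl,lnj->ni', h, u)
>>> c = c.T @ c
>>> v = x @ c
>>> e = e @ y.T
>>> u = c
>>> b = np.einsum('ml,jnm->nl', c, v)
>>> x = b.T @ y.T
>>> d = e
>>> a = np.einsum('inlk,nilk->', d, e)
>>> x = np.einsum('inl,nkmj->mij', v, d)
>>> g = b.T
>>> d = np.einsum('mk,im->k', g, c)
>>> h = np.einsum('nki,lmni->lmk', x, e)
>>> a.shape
()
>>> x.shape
(23, 7, 31)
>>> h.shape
(23, 23, 7)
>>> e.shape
(23, 23, 23, 31)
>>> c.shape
(2, 2)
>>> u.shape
(2, 2)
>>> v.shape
(7, 23, 2)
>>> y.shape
(31, 23)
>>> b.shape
(23, 2)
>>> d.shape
(23,)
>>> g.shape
(2, 23)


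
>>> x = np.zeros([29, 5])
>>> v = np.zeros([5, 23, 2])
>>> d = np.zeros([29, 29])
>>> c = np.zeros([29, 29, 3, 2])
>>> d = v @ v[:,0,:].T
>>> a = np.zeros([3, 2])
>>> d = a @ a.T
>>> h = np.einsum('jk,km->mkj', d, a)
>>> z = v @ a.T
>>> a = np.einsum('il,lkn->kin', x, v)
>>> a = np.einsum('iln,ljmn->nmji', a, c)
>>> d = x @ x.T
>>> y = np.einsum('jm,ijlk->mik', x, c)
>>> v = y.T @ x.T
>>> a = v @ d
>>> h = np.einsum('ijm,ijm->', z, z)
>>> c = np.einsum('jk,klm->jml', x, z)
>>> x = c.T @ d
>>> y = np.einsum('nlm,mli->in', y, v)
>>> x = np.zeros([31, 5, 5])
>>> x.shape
(31, 5, 5)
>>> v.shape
(2, 29, 29)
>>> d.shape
(29, 29)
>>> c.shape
(29, 3, 23)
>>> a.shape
(2, 29, 29)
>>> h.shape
()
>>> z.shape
(5, 23, 3)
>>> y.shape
(29, 5)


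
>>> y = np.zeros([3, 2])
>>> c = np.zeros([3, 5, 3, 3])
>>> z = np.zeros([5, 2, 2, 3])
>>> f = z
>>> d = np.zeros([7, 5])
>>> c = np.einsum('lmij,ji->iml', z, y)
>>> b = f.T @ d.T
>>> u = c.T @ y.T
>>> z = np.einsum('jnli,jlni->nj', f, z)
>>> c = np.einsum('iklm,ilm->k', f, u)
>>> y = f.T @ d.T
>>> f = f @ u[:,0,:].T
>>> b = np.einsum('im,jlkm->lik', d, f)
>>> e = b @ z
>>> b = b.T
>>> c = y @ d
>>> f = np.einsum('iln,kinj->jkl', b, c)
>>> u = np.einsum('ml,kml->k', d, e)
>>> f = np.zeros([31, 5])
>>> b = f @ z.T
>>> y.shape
(3, 2, 2, 7)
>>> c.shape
(3, 2, 2, 5)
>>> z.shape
(2, 5)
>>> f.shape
(31, 5)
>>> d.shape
(7, 5)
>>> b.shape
(31, 2)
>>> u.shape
(2,)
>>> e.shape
(2, 7, 5)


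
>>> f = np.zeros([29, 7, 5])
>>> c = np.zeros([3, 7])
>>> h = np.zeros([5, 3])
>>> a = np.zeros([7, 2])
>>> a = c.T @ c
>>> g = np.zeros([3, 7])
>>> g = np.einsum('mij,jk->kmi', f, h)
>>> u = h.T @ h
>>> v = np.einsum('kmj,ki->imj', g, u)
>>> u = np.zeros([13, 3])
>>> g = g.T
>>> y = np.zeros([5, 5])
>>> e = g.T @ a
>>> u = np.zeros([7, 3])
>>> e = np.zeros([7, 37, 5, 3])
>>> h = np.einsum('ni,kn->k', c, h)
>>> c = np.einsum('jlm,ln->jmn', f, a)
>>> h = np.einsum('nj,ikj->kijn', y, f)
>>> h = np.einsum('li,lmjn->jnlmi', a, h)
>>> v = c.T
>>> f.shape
(29, 7, 5)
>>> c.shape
(29, 5, 7)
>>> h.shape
(5, 5, 7, 29, 7)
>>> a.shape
(7, 7)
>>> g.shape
(7, 29, 3)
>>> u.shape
(7, 3)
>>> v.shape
(7, 5, 29)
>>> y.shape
(5, 5)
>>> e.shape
(7, 37, 5, 3)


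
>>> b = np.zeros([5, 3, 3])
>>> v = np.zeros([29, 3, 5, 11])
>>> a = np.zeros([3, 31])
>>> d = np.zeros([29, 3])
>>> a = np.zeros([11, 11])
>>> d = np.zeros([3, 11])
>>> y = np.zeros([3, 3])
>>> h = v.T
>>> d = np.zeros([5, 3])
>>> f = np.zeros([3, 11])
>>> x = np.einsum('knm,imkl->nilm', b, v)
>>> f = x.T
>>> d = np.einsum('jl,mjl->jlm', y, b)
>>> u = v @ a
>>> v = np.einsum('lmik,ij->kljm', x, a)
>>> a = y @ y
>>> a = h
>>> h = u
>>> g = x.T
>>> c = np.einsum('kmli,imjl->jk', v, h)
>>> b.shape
(5, 3, 3)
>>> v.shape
(3, 3, 11, 29)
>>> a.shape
(11, 5, 3, 29)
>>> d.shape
(3, 3, 5)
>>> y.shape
(3, 3)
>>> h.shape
(29, 3, 5, 11)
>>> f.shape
(3, 11, 29, 3)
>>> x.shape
(3, 29, 11, 3)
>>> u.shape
(29, 3, 5, 11)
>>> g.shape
(3, 11, 29, 3)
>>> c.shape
(5, 3)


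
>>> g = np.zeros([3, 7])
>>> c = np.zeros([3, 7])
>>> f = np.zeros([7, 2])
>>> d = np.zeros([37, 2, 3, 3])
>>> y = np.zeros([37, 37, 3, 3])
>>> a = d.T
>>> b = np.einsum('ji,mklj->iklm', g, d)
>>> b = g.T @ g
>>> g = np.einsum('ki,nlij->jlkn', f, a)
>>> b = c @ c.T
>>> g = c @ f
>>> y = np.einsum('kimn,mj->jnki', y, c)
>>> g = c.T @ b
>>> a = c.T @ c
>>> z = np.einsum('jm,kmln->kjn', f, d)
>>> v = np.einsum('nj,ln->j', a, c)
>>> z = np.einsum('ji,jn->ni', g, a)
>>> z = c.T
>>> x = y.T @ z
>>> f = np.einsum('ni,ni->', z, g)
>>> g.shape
(7, 3)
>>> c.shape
(3, 7)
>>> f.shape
()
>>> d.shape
(37, 2, 3, 3)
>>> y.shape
(7, 3, 37, 37)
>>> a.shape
(7, 7)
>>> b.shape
(3, 3)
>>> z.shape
(7, 3)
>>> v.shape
(7,)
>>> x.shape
(37, 37, 3, 3)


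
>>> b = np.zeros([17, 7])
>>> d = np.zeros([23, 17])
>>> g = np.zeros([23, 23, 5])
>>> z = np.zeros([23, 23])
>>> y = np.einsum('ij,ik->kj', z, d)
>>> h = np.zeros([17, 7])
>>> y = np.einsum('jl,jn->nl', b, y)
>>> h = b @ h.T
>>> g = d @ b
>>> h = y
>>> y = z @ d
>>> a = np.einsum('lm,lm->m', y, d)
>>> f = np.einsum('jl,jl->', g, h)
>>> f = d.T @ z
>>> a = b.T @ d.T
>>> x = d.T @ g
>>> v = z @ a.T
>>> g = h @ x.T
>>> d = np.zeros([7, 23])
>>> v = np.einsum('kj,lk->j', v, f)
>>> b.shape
(17, 7)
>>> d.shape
(7, 23)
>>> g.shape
(23, 17)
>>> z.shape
(23, 23)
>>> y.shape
(23, 17)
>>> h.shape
(23, 7)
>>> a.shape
(7, 23)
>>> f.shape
(17, 23)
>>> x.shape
(17, 7)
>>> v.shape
(7,)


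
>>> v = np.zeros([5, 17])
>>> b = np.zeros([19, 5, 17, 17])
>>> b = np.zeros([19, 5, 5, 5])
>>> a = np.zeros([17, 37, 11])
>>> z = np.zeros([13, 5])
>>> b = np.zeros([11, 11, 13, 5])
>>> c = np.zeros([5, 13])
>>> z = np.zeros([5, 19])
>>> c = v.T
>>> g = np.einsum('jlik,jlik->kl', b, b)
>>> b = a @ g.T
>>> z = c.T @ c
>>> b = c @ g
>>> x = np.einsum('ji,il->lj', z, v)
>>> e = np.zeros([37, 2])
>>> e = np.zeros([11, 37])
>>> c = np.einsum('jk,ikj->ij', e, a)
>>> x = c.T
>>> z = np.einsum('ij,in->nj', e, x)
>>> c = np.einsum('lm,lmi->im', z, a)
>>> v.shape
(5, 17)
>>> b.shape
(17, 11)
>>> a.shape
(17, 37, 11)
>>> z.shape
(17, 37)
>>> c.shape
(11, 37)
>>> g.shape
(5, 11)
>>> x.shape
(11, 17)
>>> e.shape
(11, 37)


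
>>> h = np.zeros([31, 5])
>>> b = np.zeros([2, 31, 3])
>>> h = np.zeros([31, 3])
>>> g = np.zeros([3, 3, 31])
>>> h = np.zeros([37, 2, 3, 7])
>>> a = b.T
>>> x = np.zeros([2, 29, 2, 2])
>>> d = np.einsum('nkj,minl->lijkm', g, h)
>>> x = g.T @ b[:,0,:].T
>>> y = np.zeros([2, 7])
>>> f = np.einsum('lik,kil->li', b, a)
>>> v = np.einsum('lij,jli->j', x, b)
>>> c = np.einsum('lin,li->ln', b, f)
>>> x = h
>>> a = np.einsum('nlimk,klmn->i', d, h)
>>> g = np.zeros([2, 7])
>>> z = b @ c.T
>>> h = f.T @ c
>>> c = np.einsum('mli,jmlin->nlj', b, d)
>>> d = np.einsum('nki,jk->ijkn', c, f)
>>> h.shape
(31, 3)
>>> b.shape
(2, 31, 3)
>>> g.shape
(2, 7)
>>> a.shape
(31,)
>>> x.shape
(37, 2, 3, 7)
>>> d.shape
(7, 2, 31, 37)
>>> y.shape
(2, 7)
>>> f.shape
(2, 31)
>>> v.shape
(2,)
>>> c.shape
(37, 31, 7)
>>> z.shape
(2, 31, 2)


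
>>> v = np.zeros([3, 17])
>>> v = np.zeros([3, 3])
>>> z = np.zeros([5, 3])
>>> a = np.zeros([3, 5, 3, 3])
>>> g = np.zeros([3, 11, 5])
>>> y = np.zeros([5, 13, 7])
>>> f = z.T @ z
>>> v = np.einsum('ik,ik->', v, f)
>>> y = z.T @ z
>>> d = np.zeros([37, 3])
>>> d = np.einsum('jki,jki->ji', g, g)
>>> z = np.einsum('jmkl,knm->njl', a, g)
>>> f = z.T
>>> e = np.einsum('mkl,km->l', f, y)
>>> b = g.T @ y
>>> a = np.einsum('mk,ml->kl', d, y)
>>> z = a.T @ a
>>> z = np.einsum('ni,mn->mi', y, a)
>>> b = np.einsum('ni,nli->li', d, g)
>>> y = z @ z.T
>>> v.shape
()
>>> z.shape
(5, 3)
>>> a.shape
(5, 3)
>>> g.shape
(3, 11, 5)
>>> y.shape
(5, 5)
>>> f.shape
(3, 3, 11)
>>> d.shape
(3, 5)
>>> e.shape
(11,)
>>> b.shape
(11, 5)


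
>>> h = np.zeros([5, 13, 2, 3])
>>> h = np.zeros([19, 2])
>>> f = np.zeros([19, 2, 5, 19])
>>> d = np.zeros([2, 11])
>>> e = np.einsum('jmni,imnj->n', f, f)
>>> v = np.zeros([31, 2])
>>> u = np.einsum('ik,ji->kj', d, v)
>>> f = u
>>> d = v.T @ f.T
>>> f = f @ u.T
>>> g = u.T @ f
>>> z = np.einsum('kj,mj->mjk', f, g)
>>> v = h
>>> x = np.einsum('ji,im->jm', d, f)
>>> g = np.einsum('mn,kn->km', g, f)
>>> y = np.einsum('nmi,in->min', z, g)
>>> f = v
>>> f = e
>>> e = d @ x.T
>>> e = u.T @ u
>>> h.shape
(19, 2)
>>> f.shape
(5,)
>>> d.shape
(2, 11)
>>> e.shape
(31, 31)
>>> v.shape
(19, 2)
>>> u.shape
(11, 31)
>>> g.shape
(11, 31)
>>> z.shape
(31, 11, 11)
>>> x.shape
(2, 11)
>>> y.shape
(11, 11, 31)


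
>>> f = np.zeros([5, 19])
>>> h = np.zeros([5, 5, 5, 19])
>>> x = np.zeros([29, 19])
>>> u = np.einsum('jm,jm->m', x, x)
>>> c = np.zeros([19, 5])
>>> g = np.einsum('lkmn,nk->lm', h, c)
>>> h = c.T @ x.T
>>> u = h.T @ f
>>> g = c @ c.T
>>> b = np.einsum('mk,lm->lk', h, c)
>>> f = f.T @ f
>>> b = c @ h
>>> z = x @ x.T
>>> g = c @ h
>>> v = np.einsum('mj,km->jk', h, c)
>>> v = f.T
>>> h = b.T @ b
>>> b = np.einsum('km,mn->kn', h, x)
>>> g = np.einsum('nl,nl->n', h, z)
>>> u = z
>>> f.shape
(19, 19)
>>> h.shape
(29, 29)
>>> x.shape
(29, 19)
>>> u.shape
(29, 29)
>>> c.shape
(19, 5)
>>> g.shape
(29,)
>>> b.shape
(29, 19)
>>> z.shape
(29, 29)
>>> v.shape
(19, 19)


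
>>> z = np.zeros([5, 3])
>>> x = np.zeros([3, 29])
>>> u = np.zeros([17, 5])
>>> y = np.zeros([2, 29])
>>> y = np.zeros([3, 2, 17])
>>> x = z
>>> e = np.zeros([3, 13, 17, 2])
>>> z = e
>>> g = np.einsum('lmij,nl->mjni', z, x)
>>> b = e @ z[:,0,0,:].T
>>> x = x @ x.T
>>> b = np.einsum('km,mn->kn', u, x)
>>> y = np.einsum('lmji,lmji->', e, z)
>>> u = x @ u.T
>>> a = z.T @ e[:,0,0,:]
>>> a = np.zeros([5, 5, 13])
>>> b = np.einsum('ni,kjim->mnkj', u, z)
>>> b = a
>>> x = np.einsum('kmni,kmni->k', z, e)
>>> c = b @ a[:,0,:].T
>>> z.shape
(3, 13, 17, 2)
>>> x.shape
(3,)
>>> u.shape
(5, 17)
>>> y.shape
()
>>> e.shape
(3, 13, 17, 2)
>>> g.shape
(13, 2, 5, 17)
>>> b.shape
(5, 5, 13)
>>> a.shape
(5, 5, 13)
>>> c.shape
(5, 5, 5)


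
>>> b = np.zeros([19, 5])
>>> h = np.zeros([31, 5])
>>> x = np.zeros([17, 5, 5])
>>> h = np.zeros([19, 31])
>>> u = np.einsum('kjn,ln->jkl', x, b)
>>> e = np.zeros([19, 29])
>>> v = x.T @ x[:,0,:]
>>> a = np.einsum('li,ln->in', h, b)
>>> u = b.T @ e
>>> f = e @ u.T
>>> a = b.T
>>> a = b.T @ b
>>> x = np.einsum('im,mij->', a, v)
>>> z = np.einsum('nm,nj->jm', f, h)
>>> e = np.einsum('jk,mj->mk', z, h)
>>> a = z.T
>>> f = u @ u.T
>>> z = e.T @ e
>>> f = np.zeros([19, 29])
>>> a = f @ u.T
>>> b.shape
(19, 5)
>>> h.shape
(19, 31)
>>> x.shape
()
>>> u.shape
(5, 29)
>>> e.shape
(19, 5)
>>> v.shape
(5, 5, 5)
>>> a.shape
(19, 5)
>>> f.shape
(19, 29)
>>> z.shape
(5, 5)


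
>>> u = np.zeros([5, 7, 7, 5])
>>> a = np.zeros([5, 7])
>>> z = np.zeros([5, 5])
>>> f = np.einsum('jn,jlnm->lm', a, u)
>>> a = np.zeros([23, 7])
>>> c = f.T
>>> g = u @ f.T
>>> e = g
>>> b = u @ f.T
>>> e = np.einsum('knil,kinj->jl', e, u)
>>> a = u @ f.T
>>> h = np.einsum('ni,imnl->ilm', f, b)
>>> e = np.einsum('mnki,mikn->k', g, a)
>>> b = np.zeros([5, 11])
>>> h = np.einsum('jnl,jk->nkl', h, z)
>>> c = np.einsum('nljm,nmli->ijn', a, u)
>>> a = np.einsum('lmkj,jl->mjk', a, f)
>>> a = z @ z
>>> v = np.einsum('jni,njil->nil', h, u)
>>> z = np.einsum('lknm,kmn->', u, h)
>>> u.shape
(5, 7, 7, 5)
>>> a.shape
(5, 5)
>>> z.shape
()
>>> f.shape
(7, 5)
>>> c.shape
(5, 7, 5)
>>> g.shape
(5, 7, 7, 7)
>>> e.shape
(7,)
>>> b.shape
(5, 11)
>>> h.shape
(7, 5, 7)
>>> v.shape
(5, 7, 5)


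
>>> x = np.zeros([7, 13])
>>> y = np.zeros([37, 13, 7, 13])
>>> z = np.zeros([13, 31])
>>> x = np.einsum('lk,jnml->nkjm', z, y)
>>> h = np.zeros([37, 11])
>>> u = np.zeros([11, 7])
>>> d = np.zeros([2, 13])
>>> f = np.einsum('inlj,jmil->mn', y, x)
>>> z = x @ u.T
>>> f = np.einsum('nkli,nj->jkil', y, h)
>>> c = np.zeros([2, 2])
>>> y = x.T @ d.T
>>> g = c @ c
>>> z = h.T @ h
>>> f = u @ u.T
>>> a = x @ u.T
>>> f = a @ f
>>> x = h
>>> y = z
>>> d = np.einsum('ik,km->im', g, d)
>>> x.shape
(37, 11)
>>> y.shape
(11, 11)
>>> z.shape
(11, 11)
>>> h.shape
(37, 11)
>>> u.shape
(11, 7)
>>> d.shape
(2, 13)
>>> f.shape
(13, 31, 37, 11)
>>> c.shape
(2, 2)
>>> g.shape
(2, 2)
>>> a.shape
(13, 31, 37, 11)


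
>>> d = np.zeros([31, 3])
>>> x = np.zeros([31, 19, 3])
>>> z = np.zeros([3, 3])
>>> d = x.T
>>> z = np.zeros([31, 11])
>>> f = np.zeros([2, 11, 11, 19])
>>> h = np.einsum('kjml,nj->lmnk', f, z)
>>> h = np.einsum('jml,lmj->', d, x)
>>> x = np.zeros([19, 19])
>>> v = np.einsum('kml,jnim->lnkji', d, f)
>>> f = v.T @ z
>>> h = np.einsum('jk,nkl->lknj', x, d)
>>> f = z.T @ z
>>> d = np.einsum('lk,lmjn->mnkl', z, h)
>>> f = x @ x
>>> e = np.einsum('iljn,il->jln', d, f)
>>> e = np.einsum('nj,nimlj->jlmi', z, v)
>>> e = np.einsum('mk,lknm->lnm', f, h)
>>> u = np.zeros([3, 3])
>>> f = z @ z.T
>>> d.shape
(19, 19, 11, 31)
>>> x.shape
(19, 19)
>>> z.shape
(31, 11)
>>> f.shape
(31, 31)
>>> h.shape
(31, 19, 3, 19)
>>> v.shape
(31, 11, 3, 2, 11)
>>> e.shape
(31, 3, 19)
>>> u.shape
(3, 3)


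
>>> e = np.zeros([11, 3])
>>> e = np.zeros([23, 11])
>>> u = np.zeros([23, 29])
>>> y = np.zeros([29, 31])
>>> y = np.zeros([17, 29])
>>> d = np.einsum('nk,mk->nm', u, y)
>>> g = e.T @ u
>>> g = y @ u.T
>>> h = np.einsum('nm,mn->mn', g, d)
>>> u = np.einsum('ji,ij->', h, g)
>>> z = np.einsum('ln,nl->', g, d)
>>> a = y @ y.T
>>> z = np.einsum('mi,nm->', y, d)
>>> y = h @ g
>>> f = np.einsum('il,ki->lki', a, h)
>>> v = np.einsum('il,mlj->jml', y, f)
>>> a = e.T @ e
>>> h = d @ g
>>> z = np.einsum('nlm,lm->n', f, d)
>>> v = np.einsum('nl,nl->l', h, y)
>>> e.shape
(23, 11)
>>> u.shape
()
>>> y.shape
(23, 23)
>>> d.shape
(23, 17)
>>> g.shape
(17, 23)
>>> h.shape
(23, 23)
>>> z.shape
(17,)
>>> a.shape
(11, 11)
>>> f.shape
(17, 23, 17)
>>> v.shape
(23,)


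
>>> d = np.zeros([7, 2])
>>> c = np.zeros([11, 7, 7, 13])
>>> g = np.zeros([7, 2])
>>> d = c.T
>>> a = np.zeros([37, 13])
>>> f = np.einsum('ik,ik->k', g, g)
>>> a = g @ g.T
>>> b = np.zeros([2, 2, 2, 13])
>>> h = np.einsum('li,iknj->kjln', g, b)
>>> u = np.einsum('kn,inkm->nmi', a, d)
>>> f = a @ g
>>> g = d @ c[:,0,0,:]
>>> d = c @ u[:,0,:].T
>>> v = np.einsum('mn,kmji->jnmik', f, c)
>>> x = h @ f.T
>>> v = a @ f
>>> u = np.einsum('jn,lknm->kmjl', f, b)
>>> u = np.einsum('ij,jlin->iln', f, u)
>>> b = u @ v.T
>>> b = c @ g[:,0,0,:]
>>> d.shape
(11, 7, 7, 7)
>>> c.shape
(11, 7, 7, 13)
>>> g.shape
(13, 7, 7, 13)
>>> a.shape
(7, 7)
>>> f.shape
(7, 2)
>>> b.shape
(11, 7, 7, 13)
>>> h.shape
(2, 13, 7, 2)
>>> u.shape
(7, 13, 2)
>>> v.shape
(7, 2)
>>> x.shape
(2, 13, 7, 7)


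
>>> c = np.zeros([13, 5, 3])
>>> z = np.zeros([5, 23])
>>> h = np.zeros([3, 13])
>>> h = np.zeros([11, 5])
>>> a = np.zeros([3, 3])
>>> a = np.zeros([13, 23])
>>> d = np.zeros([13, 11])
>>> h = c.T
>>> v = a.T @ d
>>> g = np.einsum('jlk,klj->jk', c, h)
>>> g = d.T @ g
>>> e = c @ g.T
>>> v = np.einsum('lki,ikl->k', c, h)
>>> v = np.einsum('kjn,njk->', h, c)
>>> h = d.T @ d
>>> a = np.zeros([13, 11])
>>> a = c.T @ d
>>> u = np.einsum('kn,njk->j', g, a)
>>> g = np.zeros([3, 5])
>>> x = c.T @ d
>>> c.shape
(13, 5, 3)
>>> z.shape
(5, 23)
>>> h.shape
(11, 11)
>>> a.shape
(3, 5, 11)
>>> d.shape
(13, 11)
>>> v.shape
()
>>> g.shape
(3, 5)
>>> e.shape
(13, 5, 11)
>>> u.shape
(5,)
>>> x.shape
(3, 5, 11)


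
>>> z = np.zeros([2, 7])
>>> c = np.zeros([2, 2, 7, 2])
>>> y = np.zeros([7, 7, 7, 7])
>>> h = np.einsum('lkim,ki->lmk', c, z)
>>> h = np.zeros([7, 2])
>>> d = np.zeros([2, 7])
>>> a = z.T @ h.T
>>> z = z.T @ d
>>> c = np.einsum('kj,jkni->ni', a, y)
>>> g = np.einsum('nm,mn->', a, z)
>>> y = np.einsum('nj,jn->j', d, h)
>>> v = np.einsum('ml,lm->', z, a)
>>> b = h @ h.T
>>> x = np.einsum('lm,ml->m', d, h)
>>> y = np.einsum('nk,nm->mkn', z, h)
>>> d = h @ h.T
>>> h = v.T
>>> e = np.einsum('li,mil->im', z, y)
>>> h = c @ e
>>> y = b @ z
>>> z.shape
(7, 7)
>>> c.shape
(7, 7)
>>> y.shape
(7, 7)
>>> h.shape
(7, 2)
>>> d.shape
(7, 7)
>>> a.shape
(7, 7)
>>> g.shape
()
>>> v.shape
()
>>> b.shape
(7, 7)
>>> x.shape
(7,)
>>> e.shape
(7, 2)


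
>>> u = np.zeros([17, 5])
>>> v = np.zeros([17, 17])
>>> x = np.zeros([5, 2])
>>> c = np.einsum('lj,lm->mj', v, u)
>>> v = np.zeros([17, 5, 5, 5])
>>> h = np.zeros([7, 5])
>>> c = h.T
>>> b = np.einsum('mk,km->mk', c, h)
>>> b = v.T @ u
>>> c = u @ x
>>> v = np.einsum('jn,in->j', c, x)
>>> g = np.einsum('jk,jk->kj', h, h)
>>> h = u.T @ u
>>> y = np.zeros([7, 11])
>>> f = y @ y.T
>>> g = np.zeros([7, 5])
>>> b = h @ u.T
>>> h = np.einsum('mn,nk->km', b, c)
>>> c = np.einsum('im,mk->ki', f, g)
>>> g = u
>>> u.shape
(17, 5)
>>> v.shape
(17,)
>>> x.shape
(5, 2)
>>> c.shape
(5, 7)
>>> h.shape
(2, 5)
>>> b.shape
(5, 17)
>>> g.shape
(17, 5)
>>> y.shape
(7, 11)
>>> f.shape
(7, 7)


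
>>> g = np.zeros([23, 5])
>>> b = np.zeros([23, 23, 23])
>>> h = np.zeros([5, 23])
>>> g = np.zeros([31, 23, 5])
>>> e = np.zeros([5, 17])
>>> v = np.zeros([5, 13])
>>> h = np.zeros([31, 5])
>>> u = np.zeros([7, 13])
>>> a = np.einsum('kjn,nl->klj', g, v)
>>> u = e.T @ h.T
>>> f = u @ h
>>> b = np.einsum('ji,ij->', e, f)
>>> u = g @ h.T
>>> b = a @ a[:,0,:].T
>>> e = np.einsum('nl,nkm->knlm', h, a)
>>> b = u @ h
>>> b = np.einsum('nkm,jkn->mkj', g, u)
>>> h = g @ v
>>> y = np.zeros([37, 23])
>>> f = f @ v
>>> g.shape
(31, 23, 5)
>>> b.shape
(5, 23, 31)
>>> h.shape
(31, 23, 13)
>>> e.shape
(13, 31, 5, 23)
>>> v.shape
(5, 13)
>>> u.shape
(31, 23, 31)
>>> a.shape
(31, 13, 23)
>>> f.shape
(17, 13)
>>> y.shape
(37, 23)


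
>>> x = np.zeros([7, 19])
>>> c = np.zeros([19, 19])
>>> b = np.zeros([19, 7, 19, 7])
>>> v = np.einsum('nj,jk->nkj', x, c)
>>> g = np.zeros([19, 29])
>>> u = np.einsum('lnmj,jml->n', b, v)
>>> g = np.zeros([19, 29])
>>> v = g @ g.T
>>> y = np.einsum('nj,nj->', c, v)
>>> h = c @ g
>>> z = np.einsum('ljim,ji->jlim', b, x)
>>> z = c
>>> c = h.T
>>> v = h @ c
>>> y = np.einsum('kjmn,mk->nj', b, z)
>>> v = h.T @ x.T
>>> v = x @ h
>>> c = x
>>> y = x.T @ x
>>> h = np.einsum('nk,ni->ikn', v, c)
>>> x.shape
(7, 19)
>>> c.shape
(7, 19)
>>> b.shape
(19, 7, 19, 7)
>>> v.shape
(7, 29)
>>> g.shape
(19, 29)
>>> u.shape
(7,)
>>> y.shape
(19, 19)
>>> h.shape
(19, 29, 7)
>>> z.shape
(19, 19)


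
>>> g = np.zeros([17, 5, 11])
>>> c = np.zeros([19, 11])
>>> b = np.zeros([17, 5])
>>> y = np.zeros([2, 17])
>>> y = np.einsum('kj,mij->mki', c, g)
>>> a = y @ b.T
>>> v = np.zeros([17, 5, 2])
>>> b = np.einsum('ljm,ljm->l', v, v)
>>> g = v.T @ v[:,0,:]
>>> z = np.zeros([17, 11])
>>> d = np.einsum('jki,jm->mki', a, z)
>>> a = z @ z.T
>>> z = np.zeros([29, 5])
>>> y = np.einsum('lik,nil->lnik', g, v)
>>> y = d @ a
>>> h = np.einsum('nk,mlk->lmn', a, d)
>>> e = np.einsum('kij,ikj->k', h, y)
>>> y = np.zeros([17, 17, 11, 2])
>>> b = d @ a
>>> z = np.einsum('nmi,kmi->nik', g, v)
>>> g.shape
(2, 5, 2)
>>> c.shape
(19, 11)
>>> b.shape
(11, 19, 17)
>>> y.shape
(17, 17, 11, 2)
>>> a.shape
(17, 17)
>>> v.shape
(17, 5, 2)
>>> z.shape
(2, 2, 17)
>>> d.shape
(11, 19, 17)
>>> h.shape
(19, 11, 17)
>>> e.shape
(19,)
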